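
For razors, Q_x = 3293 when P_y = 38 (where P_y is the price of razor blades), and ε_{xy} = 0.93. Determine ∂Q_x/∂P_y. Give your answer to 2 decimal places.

80.59

ε = (∂Q_x/∂P_y)·(P_y/Q_x) ⇒ ∂Q_x/∂P_y = ε·Q_x/P_y = 0.93 × 3293/38 ≈ 80.59.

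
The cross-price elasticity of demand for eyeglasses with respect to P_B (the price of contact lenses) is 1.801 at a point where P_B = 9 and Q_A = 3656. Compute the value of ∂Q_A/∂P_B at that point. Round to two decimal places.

ε = (∂Q_A/∂P_B)·(P_B/Q_A) ⇒ ∂Q_A/∂P_B = ε·Q_A/P_B = 1.801 × 3656/9 ≈ 731.61.

731.61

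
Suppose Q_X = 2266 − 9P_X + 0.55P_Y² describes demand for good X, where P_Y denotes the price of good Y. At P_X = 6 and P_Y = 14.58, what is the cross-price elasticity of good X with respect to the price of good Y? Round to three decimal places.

At P_X = 6 and P_Y = 14.58: Q_X = 2328.917.
∂Q_X/∂P_Y = 1.1P_Y = 1.1(14.58) = 16.0380.
ε = (∂Q_X/∂P_Y)(P_Y/Q_X) = 16.0380 × (14.58/2328.917) ≈ 0.100.

0.100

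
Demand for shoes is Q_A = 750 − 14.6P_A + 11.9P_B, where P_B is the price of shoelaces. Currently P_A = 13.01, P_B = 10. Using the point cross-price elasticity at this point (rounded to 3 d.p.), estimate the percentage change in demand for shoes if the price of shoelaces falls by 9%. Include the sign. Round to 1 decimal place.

At P_A = 13.01, P_B = 10: Q_A = 679.054.
∂Q_A/∂P_B = 11.9.
ε = (∂Q_A/∂P_B)(P_B/Q_A) = 11.9000 × 10/679.054 ≈ 0.175.
%ΔQ_A ≈ ε × %ΔP_B = 0.175 × (-9%) = -1.6%.

-1.6%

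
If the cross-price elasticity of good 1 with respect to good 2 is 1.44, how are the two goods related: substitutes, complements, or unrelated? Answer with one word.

substitutes

ε = 1.44 > 0, so a higher price of good 2 raises demand for good 1: substitutes.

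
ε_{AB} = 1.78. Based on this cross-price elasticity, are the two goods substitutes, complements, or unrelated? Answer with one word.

ε = 1.78 > 0, so a higher price of good B raises demand for good A: substitutes.

substitutes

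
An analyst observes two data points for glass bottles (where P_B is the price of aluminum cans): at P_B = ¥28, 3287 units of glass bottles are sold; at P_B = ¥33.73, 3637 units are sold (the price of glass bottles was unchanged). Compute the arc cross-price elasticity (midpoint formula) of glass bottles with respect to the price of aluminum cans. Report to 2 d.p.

0.54

ΔQ_A = 3637 − 3287 = 350; ΔP_B = 33.73 − 28 = 5.73.
Midpoints: Q̄_A = 3462.0, P̄_B = 30.86.
ε = (ΔQ_A/Q̄_A)/(ΔP_B/P̄_B) = (350/3462.0)/(5.73/30.86) ≈ 0.54.
ε > 0: glass bottles and aluminum cans are substitutes.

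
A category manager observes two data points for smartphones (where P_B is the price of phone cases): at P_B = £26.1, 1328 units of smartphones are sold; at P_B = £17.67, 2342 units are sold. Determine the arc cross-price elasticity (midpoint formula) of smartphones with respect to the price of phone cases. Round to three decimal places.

-1.435

ΔQ_A = 2342 − 1328 = 1014; ΔP_B = 17.67 − 26.1 = -8.43.
Midpoints: Q̄_A = 1835.0, P̄_B = 21.89.
ε = (ΔQ_A/Q̄_A)/(ΔP_B/P̄_B) = (1014/1835.0)/(-8.43/21.89) ≈ -1.435.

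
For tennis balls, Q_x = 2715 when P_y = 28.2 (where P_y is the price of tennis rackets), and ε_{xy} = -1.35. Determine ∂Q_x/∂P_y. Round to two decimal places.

-129.97

ε = (∂Q_x/∂P_y)·(P_y/Q_x) ⇒ ∂Q_x/∂P_y = ε·Q_x/P_y = -1.35 × 2715/28.2 ≈ -129.97.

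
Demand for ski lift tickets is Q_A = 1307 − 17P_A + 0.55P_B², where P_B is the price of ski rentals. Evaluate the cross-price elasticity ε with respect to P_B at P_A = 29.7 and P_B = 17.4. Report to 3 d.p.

0.344

At P_A = 29.7 and P_B = 17.4: Q_A = 968.618.
∂Q_A/∂P_B = 1.1P_B = 1.1(17.4) = 19.1400.
ε = (∂Q_A/∂P_B)(P_B/Q_A) = 19.1400 × (17.4/968.618) ≈ 0.344.
ε > 0: substitutes.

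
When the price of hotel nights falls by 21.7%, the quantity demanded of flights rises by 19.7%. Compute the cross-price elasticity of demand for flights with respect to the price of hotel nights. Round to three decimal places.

ε = (%ΔQ of flights) / (%ΔP of hotel nights) = (19.7%) / (-21.7%) ≈ -0.908.
Negative cross-price elasticity: complements.

-0.908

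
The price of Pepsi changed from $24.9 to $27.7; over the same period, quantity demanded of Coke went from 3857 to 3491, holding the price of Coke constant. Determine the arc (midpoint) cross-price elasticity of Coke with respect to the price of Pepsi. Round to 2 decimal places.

-0.94

ΔQ_A = 3491 − 3857 = -366; ΔP_B = 27.7 − 24.9 = 2.8.
Midpoints: Q̄_A = 3674.0, P̄_B = 26.30.
ε = (ΔQ_A/Q̄_A)/(ΔP_B/P̄_B) = (-366/3674.0)/(2.8/26.30) ≈ -0.94.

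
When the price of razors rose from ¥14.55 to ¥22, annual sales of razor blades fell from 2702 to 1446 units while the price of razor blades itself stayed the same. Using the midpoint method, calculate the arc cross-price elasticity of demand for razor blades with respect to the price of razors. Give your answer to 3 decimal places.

ΔQ_A = 1446 − 2702 = -1256; ΔP_B = 22 − 14.55 = 7.45.
Midpoints: Q̄_A = 2074.0, P̄_B = 18.27.
ε = (ΔQ_A/Q̄_A)/(ΔP_B/P̄_B) = (-1256/2074.0)/(7.45/18.27) ≈ -1.486.
ε < 0: razor blades and razors are complements.

-1.486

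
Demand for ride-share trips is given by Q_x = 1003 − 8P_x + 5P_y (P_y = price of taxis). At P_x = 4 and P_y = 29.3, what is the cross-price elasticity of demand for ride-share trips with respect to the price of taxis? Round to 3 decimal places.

At P_x = 4 and P_y = 29.3: Q_x = 1117.5.
∂Q_x/∂P_y = 5.
ε = (∂Q_x/∂P_y)(P_y/Q_x) = 5 × (29.3/1117.5) ≈ 0.131.

0.131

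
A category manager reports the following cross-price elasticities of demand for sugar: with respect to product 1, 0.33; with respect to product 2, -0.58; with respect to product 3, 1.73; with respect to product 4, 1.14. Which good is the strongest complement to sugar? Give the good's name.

Complements have ε < 0. The most negative value is -0.58 (product 2).

product 2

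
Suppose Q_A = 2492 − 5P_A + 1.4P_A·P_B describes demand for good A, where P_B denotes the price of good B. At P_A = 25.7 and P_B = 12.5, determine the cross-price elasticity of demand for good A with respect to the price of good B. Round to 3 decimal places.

0.160

At P_A = 25.7 and P_B = 12.5: Q_A = 2813.25.
∂Q_A/∂P_B = 1.4P_A = 1.4(25.7) = 35.9800.
ε = (∂Q_A/∂P_B)(P_B/Q_A) = 35.9800 × (12.5/2813.25) ≈ 0.160.
ε > 0: substitutes.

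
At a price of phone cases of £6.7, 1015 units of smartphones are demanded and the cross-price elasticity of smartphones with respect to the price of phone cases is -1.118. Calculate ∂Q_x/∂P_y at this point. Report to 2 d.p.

ε = (∂Q_x/∂P_y)·(P_y/Q_x) ⇒ ∂Q_x/∂P_y = ε·Q_x/P_y = -1.118 × 1015/6.7 ≈ -169.37.

-169.37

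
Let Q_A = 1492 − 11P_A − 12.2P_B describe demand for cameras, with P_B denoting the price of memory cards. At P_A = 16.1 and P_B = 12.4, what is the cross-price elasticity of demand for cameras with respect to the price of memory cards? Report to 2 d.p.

At P_A = 16.1 and P_B = 12.4: Q_A = 1163.62.
∂Q_A/∂P_B = -12.2.
ε = (∂Q_A/∂P_B)(P_B/Q_A) = -12.2 × (12.4/1163.62) ≈ -0.13.
Since ε < 0, cameras and memory cards are complements.

-0.13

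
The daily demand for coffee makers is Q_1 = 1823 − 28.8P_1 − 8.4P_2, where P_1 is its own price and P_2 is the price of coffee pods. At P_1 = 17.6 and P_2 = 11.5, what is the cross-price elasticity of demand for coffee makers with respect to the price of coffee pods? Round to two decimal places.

At P_1 = 17.6 and P_2 = 11.5: Q_1 = 1219.52.
∂Q_1/∂P_2 = -8.4.
ε = (∂Q_1/∂P_2)(P_2/Q_1) = -8.4 × (11.5/1219.52) ≈ -0.08.

-0.08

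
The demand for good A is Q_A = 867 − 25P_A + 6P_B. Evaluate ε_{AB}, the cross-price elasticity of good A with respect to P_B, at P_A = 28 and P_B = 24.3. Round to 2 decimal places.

0.47

At P_A = 28 and P_B = 24.3: Q_A = 312.8.
∂Q_A/∂P_B = 6.
ε = (∂Q_A/∂P_B)(P_B/Q_A) = 6 × (24.3/312.8) ≈ 0.47.
Since ε > 0, good A and good B are substitutes.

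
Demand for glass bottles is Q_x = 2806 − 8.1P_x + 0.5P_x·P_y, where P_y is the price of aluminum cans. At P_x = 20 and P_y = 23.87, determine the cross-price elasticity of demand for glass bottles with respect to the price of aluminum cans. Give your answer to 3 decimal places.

At P_x = 20 and P_y = 23.87: Q_x = 2882.7.
∂Q_x/∂P_y = 0.5P_x = 0.5(20) = 10.0000.
ε = (∂Q_x/∂P_y)(P_y/Q_x) = 10.0000 × (23.87/2882.7) ≈ 0.083.

0.083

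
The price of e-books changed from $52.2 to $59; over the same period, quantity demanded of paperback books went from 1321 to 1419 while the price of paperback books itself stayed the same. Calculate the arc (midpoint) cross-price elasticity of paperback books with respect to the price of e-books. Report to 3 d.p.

0.585

ΔQ_A = 1419 − 1321 = 98; ΔP_B = 59 − 52.2 = 6.8.
Midpoints: Q̄_A = 1370.0, P̄_B = 55.60.
ε = (ΔQ_A/Q̄_A)/(ΔP_B/P̄_B) = (98/1370.0)/(6.8/55.60) ≈ 0.585.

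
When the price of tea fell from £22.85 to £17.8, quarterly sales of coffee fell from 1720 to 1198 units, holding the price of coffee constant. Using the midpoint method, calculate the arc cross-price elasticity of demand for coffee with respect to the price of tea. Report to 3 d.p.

ΔQ_A = 1198 − 1720 = -522; ΔP_B = 17.8 − 22.85 = -5.05.
Midpoints: Q̄_A = 1459.0, P̄_B = 20.33.
ε = (ΔQ_A/Q̄_A)/(ΔP_B/P̄_B) = (-522/1459.0)/(-5.05/20.33) ≈ 1.440.

1.440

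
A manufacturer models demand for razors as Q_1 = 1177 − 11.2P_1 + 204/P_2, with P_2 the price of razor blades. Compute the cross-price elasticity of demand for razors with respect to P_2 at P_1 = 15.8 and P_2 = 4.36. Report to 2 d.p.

At P_1 = 15.8 and P_2 = 4.36: Q_1 = 1046.829.
∂Q_1/∂P_2 = −204/P_2² = -10.7314.
ε = (∂Q_1/∂P_2)(P_2/Q_1) = -10.7314 × (4.36/1046.829) ≈ -0.04.
ε < 0: complements.

-0.04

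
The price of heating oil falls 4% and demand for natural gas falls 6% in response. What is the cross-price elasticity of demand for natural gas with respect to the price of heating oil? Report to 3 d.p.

1.500

ε = (%ΔQ of natural gas) / (%ΔP of heating oil) = (-6%) / (-4%) ≈ 1.500.
Positive cross-price elasticity: substitutes.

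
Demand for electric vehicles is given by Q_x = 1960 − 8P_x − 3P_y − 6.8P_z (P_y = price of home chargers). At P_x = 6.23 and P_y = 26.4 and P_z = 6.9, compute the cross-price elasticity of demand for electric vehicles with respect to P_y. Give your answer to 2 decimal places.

-0.04

At P_x = 6.23 and P_y = 26.4 and P_z = 6.9: Q_x = 1784.04.
∂Q_x/∂P_y = -3.
ε = (∂Q_x/∂P_y)(P_y/Q_x) = -3 × (26.4/1784.04) ≈ -0.04.
Since ε < 0, electric vehicles and home chargers are complements.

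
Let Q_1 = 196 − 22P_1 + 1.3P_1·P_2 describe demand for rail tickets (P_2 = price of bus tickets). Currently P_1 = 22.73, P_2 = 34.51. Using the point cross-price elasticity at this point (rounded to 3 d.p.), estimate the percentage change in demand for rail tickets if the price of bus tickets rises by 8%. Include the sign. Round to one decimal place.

At P_1 = 22.73, P_2 = 34.51: Q_1 = 715.676.
∂Q_1/∂P_2 = 1.3P_1 = 29.5490.
ε = (∂Q_1/∂P_2)(P_2/Q_1) = 29.5490 × 34.51/715.676 ≈ 1.425.
%ΔQ_1 ≈ ε × %ΔP_2 = 1.425 × (8%) = 11.4%.

11.4%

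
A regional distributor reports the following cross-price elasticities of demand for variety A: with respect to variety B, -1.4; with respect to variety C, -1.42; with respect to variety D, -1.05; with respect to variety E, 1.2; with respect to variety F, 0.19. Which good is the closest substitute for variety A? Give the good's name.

Substitutes have ε > 0. Among the positive values, 1.2 (variety E) is largest.

variety E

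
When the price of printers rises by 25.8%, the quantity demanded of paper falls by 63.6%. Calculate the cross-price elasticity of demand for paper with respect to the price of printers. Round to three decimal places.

-2.465

ε = (%ΔQ of paper) / (%ΔP of printers) = (-63.6%) / (25.8%) ≈ -2.465.
Negative cross-price elasticity: complements.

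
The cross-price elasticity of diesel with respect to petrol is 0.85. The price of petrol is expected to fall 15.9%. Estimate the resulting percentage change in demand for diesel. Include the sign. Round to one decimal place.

%ΔQ ≈ ε × %ΔP of petrol = 0.85 × (-15.9%) = -13.5%.

-13.5%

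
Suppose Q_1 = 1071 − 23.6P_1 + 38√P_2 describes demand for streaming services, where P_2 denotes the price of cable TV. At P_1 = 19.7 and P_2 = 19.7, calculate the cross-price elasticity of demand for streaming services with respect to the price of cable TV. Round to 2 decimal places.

0.11

At P_1 = 19.7 and P_2 = 19.7: Q_1 = 774.742.
∂Q_1/∂P_2 = 38/(2√P_2) = 38/(2√19.7) = 4.2808.
ε = (∂Q_1/∂P_2)(P_2/Q_1) = 4.2808 × (19.7/774.742) ≈ 0.11.
ε > 0: substitutes.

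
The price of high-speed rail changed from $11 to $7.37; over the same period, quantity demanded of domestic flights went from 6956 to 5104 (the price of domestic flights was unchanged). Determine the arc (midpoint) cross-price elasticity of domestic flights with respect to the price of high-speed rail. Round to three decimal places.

ΔQ_A = 5104 − 6956 = -1852; ΔP_B = 7.37 − 11 = -3.63.
Midpoints: Q̄_A = 6030.0, P̄_B = 9.19.
ε = (ΔQ_A/Q̄_A)/(ΔP_B/P̄_B) = (-1852/6030.0)/(-3.63/9.19) ≈ 0.777.

0.777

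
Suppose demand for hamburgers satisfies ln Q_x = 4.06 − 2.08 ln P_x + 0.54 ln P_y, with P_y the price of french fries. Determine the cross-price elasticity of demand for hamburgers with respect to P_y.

In a log-linear (constant-elasticity) demand function, the coefficient on ln P_y is the cross-price elasticity.
ε = 0.54. Positive, so hamburgers and french fries are substitutes.

0.54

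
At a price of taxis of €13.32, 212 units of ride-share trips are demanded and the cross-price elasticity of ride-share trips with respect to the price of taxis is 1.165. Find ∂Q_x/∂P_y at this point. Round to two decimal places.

18.54

ε = (∂Q_x/∂P_y)·(P_y/Q_x) ⇒ ∂Q_x/∂P_y = ε·Q_x/P_y = 1.165 × 212/13.32 ≈ 18.54.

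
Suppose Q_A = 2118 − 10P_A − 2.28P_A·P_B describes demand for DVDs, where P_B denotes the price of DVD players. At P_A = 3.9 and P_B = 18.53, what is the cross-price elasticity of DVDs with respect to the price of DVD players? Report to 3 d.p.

At P_A = 3.9 and P_B = 18.53: Q_A = 1914.231.
∂Q_A/∂P_B = -2.28P_A = -2.28(3.9) = -8.8920.
ε = (∂Q_A/∂P_B)(P_B/Q_A) = -8.8920 × (18.53/1914.231) ≈ -0.086.
ε < 0: complements.

-0.086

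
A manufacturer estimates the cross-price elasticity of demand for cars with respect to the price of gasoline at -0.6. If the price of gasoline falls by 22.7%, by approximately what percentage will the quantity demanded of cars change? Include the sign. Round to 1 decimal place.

13.6%

%ΔQ ≈ ε × %ΔP of gasoline = -0.6 × (-22.7%) = 13.6%.
Demand for cars rises by about 13.6%.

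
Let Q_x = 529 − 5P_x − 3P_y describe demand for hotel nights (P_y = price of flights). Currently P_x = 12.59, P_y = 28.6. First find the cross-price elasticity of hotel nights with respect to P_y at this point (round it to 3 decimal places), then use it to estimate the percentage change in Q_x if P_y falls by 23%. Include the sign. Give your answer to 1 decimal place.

At P_x = 12.59, P_y = 28.6: Q_x = 380.25.
∂Q_x/∂P_y = -3.
ε = (∂Q_x/∂P_y)(P_y/Q_x) = -3.0000 × 28.6/380.25 ≈ -0.226.
%ΔQ_x ≈ ε × %ΔP_y = -0.226 × (-23%) = 5.2%.

5.2%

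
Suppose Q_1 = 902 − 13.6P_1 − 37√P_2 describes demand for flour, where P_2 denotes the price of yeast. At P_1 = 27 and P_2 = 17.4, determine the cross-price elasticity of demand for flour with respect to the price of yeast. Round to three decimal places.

-0.203

At P_1 = 27 and P_2 = 17.4: Q_1 = 380.461.
∂Q_1/∂P_2 = -37/(2√P_2) = -37/(2√17.4) = -4.4350.
ε = (∂Q_1/∂P_2)(P_2/Q_1) = -4.4350 × (17.4/380.461) ≈ -0.203.
ε < 0: complements.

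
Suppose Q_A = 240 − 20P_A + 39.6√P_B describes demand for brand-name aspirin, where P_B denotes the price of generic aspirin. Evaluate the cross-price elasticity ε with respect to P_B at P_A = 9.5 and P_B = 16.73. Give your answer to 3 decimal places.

0.382

At P_A = 9.5 and P_B = 16.73: Q_A = 211.973.
∂Q_A/∂P_B = 39.6/(2√P_B) = 39.6/(2√16.73) = 4.8408.
ε = (∂Q_A/∂P_B)(P_B/Q_A) = 4.8408 × (16.73/211.973) ≈ 0.382.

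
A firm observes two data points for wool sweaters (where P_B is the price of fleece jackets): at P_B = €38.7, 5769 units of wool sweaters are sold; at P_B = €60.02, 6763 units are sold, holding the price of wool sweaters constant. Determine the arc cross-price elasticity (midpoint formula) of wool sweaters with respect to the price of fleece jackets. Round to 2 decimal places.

0.37

ΔQ_A = 6763 − 5769 = 994; ΔP_B = 60.02 − 38.7 = 21.32.
Midpoints: Q̄_A = 6266.0, P̄_B = 49.36.
ε = (ΔQ_A/Q̄_A)/(ΔP_B/P̄_B) = (994/6266.0)/(21.32/49.36) ≈ 0.37.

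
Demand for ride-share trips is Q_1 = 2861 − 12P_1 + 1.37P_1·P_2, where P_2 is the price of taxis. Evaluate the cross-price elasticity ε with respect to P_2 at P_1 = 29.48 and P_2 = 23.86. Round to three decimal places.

At P_1 = 29.48 and P_2 = 23.86: Q_1 = 3470.888.
∂Q_1/∂P_2 = 1.37P_1 = 1.37(29.48) = 40.3876.
ε = (∂Q_1/∂P_2)(P_2/Q_1) = 40.3876 × (23.86/3470.888) ≈ 0.278.

0.278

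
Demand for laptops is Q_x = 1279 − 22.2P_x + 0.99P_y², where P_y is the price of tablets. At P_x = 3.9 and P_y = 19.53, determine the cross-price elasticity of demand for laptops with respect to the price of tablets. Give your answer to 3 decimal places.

0.481

At P_x = 3.9 and P_y = 19.53: Q_x = 1570.027.
∂Q_x/∂P_y = 1.98P_y = 1.98(19.53) = 38.6694.
ε = (∂Q_x/∂P_y)(P_y/Q_x) = 38.6694 × (19.53/1570.027) ≈ 0.481.
ε > 0: substitutes.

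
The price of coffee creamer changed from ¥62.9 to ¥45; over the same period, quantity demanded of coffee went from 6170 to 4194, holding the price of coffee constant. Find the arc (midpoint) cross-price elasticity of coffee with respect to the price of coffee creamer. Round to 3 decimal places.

1.149

ΔQ_A = 4194 − 6170 = -1976; ΔP_B = 45 − 62.9 = -17.9.
Midpoints: Q̄_A = 5182.0, P̄_B = 53.95.
ε = (ΔQ_A/Q̄_A)/(ΔP_B/P̄_B) = (-1976/5182.0)/(-17.9/53.95) ≈ 1.149.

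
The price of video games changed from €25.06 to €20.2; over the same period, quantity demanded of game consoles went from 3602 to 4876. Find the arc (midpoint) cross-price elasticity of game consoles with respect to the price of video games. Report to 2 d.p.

-1.40

ΔQ_A = 4876 − 3602 = 1274; ΔP_B = 20.2 − 25.06 = -4.86.
Midpoints: Q̄_A = 4239.0, P̄_B = 22.63.
ε = (ΔQ_A/Q̄_A)/(ΔP_B/P̄_B) = (1274/4239.0)/(-4.86/22.63) ≈ -1.40.
ε < 0: game consoles and video games are complements.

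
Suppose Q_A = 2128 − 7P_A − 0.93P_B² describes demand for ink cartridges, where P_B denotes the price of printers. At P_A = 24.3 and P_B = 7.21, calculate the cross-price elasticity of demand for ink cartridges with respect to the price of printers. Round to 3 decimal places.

At P_A = 24.3 and P_B = 7.21: Q_A = 1909.555.
∂Q_A/∂P_B = -1.86P_B = -1.86(7.21) = -13.4106.
ε = (∂Q_A/∂P_B)(P_B/Q_A) = -13.4106 × (7.21/1909.555) ≈ -0.051.

-0.051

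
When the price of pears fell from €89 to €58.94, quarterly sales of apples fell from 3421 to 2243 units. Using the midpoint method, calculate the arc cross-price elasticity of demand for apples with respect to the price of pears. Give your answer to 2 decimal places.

ΔQ_A = 2243 − 3421 = -1178; ΔP_B = 58.94 − 89 = -30.06.
Midpoints: Q̄_A = 2832.0, P̄_B = 73.97.
ε = (ΔQ_A/Q̄_A)/(ΔP_B/P̄_B) = (-1178/2832.0)/(-30.06/73.97) ≈ 1.02.
ε > 0: apples and pears are substitutes.

1.02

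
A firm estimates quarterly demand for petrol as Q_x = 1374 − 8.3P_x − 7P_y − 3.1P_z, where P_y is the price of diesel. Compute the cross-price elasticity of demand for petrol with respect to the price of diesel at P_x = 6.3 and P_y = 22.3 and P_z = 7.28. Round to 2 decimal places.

At P_x = 6.3 and P_y = 22.3 and P_z = 7.28: Q_x = 1143.042.
∂Q_x/∂P_y = -7.
ε = (∂Q_x/∂P_y)(P_y/Q_x) = -7 × (22.3/1143.042) ≈ -0.14.

-0.14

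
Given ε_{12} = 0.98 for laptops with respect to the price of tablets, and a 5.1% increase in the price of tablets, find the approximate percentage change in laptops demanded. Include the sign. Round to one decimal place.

%ΔQ ≈ ε × %ΔP of tablets = 0.98 × (5.1%) = 5.0%.

5.0%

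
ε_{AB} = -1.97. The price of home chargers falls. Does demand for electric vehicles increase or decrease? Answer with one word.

increase

ε < 0 and the price of home chargers falls, so the quantity of electric vehicles moves in the opposite direction: it increases.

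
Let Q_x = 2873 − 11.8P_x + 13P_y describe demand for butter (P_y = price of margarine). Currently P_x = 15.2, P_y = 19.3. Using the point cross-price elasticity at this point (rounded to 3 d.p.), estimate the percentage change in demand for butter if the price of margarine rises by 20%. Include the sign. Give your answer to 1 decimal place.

1.7%

At P_x = 15.2, P_y = 19.3: Q_x = 2944.54.
∂Q_x/∂P_y = 13.
ε = (∂Q_x/∂P_y)(P_y/Q_x) = 13.0000 × 19.3/2944.54 ≈ 0.085.
%ΔQ_x ≈ ε × %ΔP_y = 0.085 × (20%) = 1.7%.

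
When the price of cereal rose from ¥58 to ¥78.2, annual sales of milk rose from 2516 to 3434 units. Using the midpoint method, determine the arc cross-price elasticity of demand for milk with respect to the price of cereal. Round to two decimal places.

1.04

ΔQ_A = 3434 − 2516 = 918; ΔP_B = 78.2 − 58 = 20.2.
Midpoints: Q̄_A = 2975.0, P̄_B = 68.10.
ε = (ΔQ_A/Q̄_A)/(ΔP_B/P̄_B) = (918/2975.0)/(20.2/68.10) ≈ 1.04.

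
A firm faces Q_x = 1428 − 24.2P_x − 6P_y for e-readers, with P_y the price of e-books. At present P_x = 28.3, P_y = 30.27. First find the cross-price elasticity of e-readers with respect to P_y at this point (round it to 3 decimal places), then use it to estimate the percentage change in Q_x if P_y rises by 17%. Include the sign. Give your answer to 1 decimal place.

At P_x = 28.3, P_y = 30.27: Q_x = 561.52.
∂Q_x/∂P_y = -6.
ε = (∂Q_x/∂P_y)(P_y/Q_x) = -6.0000 × 30.27/561.52 ≈ -0.323.
%ΔQ_x ≈ ε × %ΔP_y = -0.323 × (17%) = -5.5%.

-5.5%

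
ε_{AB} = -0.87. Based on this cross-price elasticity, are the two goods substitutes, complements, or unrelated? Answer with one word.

ε = -0.87 < 0, so a higher price of good B lowers demand for good A: complements.

complements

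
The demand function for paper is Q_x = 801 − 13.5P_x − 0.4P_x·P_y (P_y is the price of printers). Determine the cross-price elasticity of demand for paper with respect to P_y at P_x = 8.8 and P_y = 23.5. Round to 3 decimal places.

-0.138

At P_x = 8.8 and P_y = 23.5: Q_x = 599.48.
∂Q_x/∂P_y = -0.4P_x = -0.4(8.8) = -3.5200.
ε = (∂Q_x/∂P_y)(P_y/Q_x) = -3.5200 × (23.5/599.48) ≈ -0.138.
ε < 0: complements.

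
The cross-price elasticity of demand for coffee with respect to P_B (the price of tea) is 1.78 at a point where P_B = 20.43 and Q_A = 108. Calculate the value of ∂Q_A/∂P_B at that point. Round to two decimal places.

9.41

ε = (∂Q_A/∂P_B)·(P_B/Q_A) ⇒ ∂Q_A/∂P_B = ε·Q_A/P_B = 1.78 × 108/20.43 ≈ 9.41.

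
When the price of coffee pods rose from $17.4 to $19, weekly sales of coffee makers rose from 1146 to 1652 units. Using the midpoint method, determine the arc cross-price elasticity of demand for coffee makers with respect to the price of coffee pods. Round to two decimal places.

ΔQ_A = 1652 − 1146 = 506; ΔP_B = 19 − 17.4 = 1.6.
Midpoints: Q̄_A = 1399.0, P̄_B = 18.20.
ε = (ΔQ_A/Q̄_A)/(ΔP_B/P̄_B) = (506/1399.0)/(1.6/18.20) ≈ 4.11.
ε > 0: coffee makers and coffee pods are substitutes.

4.11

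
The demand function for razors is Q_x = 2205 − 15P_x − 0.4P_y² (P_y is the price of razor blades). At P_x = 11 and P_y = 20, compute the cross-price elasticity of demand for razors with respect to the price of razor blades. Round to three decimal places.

At P_x = 11 and P_y = 20: Q_x = 1880.
∂Q_x/∂P_y = -0.8P_y = -0.8(20) = -16.0000.
ε = (∂Q_x/∂P_y)(P_y/Q_x) = -16.0000 × (20/1880) ≈ -0.170.

-0.170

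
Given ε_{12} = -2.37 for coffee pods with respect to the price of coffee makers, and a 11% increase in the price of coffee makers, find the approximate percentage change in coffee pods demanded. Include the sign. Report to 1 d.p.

%ΔQ ≈ ε × %ΔP of coffee makers = -2.37 × (11%) = -26.1%.
Demand for coffee pods falls by about 26.1%.

-26.1%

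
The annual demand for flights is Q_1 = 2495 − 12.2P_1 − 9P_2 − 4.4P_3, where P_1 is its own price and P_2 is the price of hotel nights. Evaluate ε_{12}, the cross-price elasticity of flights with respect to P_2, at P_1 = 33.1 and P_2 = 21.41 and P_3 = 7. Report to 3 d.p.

At P_1 = 33.1 and P_2 = 21.41 and P_3 = 7: Q_1 = 1867.69.
∂Q_1/∂P_2 = -9.
ε = (∂Q_1/∂P_2)(P_2/Q_1) = -9 × (21.41/1867.69) ≈ -0.103.

-0.103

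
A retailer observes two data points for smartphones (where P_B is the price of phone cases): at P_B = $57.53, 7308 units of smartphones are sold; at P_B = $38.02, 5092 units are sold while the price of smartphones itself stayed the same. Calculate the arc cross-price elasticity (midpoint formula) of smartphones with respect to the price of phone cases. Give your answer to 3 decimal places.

ΔQ_A = 5092 − 7308 = -2216; ΔP_B = 38.02 − 57.53 = -19.51.
Midpoints: Q̄_A = 6200.0, P̄_B = 47.78.
ε = (ΔQ_A/Q̄_A)/(ΔP_B/P̄_B) = (-2216/6200.0)/(-19.51/47.78) ≈ 0.875.
ε > 0: smartphones and phone cases are substitutes.

0.875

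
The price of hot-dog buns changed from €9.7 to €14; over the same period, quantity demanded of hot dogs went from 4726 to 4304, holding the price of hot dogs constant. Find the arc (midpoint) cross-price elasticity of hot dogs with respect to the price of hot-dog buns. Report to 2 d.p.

-0.26

ΔQ_A = 4304 − 4726 = -422; ΔP_B = 14 − 9.7 = 4.3.
Midpoints: Q̄_A = 4515.0, P̄_B = 11.85.
ε = (ΔQ_A/Q̄_A)/(ΔP_B/P̄_B) = (-422/4515.0)/(4.3/11.85) ≈ -0.26.
ε < 0: hot dogs and hot-dog buns are complements.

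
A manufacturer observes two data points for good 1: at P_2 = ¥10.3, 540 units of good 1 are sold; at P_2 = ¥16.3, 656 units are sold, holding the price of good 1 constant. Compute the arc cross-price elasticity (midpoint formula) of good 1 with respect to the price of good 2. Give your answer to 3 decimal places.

0.430

ΔQ_1 = 656 − 540 = 116; ΔP_2 = 16.3 − 10.3 = 6.
Midpoints: Q̄_1 = 598.0, P̄_2 = 13.30.
ε = (ΔQ_1/Q̄_1)/(ΔP_2/P̄_2) = (116/598.0)/(6/13.30) ≈ 0.430.
ε > 0: good 1 and good 2 are substitutes.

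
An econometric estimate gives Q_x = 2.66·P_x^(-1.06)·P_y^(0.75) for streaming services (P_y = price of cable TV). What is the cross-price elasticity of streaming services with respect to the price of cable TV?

0.75

In a log-linear (constant-elasticity) demand function, the coefficient on the exponent of P_y is the cross-price elasticity.
ε = 0.75. Positive, so streaming services and cable TV are substitutes.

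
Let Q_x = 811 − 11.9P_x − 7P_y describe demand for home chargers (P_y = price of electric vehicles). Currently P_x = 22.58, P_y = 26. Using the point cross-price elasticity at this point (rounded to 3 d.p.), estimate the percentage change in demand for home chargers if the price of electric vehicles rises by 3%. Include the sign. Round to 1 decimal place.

-1.5%

At P_x = 22.58, P_y = 26: Q_x = 360.298.
∂Q_x/∂P_y = -7.
ε = (∂Q_x/∂P_y)(P_y/Q_x) = -7.0000 × 26/360.298 ≈ -0.505.
%ΔQ_x ≈ ε × %ΔP_y = -0.505 × (3%) = -1.5%.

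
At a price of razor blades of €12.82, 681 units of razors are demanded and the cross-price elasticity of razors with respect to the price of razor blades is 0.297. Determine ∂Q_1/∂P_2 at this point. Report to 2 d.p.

15.78

ε = (∂Q_1/∂P_2)·(P_2/Q_1) ⇒ ∂Q_1/∂P_2 = ε·Q_1/P_2 = 0.297 × 681/12.82 ≈ 15.78.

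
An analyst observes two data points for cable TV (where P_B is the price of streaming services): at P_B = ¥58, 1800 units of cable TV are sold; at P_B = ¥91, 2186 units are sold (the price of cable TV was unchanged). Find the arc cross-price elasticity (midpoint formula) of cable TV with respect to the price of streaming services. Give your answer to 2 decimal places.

0.44

ΔQ_A = 2186 − 1800 = 386; ΔP_B = 91 − 58 = 33.
Midpoints: Q̄_A = 1993.0, P̄_B = 74.50.
ε = (ΔQ_A/Q̄_A)/(ΔP_B/P̄_B) = (386/1993.0)/(33/74.50) ≈ 0.44.
ε > 0: cable TV and streaming services are substitutes.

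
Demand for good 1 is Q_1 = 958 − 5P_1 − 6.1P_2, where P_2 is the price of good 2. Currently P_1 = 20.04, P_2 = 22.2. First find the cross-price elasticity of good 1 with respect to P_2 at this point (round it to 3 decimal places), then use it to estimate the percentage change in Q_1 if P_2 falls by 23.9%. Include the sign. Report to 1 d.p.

4.5%

At P_1 = 20.04, P_2 = 22.2: Q_1 = 722.38.
∂Q_1/∂P_2 = -6.1.
ε = (∂Q_1/∂P_2)(P_2/Q_1) = -6.1000 × 22.2/722.38 ≈ -0.187.
%ΔQ_1 ≈ ε × %ΔP_2 = -0.187 × (-23.9%) = 4.5%.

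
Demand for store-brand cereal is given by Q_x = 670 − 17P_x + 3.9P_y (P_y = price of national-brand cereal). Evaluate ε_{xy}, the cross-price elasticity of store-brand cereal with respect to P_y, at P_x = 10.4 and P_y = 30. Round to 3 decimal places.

0.192

At P_x = 10.4 and P_y = 30: Q_x = 610.2.
∂Q_x/∂P_y = 3.9.
ε = (∂Q_x/∂P_y)(P_y/Q_x) = 3.9 × (30/610.2) ≈ 0.192.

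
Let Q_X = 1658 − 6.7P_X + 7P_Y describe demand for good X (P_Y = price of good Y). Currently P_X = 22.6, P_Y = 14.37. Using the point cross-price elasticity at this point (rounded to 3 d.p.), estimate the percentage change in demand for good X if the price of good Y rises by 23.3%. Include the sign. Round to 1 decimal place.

At P_X = 22.6, P_Y = 14.37: Q_X = 1607.17.
∂Q_X/∂P_Y = 7.
ε = (∂Q_X/∂P_Y)(P_Y/Q_X) = 7.0000 × 14.37/1607.17 ≈ 0.063.
%ΔQ_X ≈ ε × %ΔP_Y = 0.063 × (23.3%) = 1.5%.

1.5%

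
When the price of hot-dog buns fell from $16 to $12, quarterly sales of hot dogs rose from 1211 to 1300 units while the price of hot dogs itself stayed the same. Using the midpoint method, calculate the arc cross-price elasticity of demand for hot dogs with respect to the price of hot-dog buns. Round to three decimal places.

ΔQ_A = 1300 − 1211 = 89; ΔP_B = 12 − 16 = -4.
Midpoints: Q̄_A = 1255.5, P̄_B = 14.00.
ε = (ΔQ_A/Q̄_A)/(ΔP_B/P̄_B) = (89/1255.5)/(-4/14.00) ≈ -0.248.
ε < 0: hot dogs and hot-dog buns are complements.

-0.248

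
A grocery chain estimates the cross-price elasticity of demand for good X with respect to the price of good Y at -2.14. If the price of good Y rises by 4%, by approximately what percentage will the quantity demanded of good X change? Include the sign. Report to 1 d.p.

%ΔQ ≈ ε × %ΔP of good Y = -2.14 × (4%) = -8.6%.

-8.6%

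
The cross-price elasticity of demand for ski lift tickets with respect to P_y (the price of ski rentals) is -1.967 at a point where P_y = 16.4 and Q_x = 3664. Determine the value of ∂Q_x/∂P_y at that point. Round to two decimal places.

-439.46

ε = (∂Q_x/∂P_y)·(P_y/Q_x) ⇒ ∂Q_x/∂P_y = ε·Q_x/P_y = -1.967 × 3664/16.4 ≈ -439.46.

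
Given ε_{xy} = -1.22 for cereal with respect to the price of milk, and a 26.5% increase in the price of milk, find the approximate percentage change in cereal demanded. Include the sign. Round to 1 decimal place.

%ΔQ ≈ ε × %ΔP of milk = -1.22 × (26.5%) = -32.3%.

-32.3%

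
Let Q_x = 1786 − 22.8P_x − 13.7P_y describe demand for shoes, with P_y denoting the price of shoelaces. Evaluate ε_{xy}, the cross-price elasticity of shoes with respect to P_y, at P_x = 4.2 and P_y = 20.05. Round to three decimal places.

At P_x = 4.2 and P_y = 20.05: Q_x = 1415.555.
∂Q_x/∂P_y = -13.7.
ε = (∂Q_x/∂P_y)(P_y/Q_x) = -13.7 × (20.05/1415.555) ≈ -0.194.

-0.194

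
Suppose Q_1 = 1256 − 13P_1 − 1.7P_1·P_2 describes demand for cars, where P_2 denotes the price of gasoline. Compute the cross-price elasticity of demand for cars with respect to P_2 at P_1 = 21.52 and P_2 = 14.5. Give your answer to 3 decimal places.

At P_1 = 21.52 and P_2 = 14.5: Q_1 = 445.772.
∂Q_1/∂P_2 = -1.7P_1 = -1.7(21.52) = -36.5840.
ε = (∂Q_1/∂P_2)(P_2/Q_1) = -36.5840 × (14.5/445.772) ≈ -1.190.

-1.190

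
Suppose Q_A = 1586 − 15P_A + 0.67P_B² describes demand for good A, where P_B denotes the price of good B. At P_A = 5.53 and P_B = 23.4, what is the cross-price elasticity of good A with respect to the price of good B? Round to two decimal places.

0.39

At P_A = 5.53 and P_B = 23.4: Q_A = 1869.915.
∂Q_A/∂P_B = 1.34P_B = 1.34(23.4) = 31.3560.
ε = (∂Q_A/∂P_B)(P_B/Q_A) = 31.3560 × (23.4/1869.915) ≈ 0.39.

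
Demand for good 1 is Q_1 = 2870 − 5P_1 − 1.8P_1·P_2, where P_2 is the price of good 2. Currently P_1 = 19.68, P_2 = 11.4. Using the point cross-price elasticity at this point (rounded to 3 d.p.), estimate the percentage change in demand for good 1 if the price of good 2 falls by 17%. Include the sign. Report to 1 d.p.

2.9%

At P_1 = 19.68, P_2 = 11.4: Q_1 = 2367.766.
∂Q_1/∂P_2 = -1.8P_1 = -35.4240.
ε = (∂Q_1/∂P_2)(P_2/Q_1) = -35.4240 × 11.4/2367.766 ≈ -0.171.
%ΔQ_1 ≈ ε × %ΔP_2 = -0.171 × (-17%) = 2.9%.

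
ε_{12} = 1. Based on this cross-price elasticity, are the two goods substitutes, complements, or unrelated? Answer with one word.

ε = 1 > 0, so a higher price of good 2 raises demand for good 1: substitutes.

substitutes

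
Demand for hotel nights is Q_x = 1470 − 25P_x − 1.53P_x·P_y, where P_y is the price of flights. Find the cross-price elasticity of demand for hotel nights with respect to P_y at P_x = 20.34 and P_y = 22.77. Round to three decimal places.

-2.802

At P_x = 20.34 and P_y = 22.77: Q_x = 252.893.
∂Q_x/∂P_y = -1.53P_x = -1.53(20.34) = -31.1202.
ε = (∂Q_x/∂P_y)(P_y/Q_x) = -31.1202 × (22.77/252.893) ≈ -2.802.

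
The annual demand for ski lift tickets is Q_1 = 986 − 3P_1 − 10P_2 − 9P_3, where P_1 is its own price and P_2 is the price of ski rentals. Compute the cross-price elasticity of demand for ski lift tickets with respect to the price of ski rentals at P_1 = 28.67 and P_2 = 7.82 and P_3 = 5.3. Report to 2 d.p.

At P_1 = 28.67 and P_2 = 7.82 and P_3 = 5.3: Q_1 = 774.09.
∂Q_1/∂P_2 = -10.
ε = (∂Q_1/∂P_2)(P_2/Q_1) = -10 × (7.82/774.09) ≈ -0.10.

-0.10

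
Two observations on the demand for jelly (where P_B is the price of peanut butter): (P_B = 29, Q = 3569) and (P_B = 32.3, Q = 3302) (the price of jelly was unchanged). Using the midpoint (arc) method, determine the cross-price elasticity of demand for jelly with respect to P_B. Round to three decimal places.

ΔQ_A = 3302 − 3569 = -267; ΔP_B = 32.3 − 29 = 3.3.
Midpoints: Q̄_A = 3435.5, P̄_B = 30.65.
ε = (ΔQ_A/Q̄_A)/(ΔP_B/P̄_B) = (-267/3435.5)/(3.3/30.65) ≈ -0.722.
ε < 0: jelly and peanut butter are complements.

-0.722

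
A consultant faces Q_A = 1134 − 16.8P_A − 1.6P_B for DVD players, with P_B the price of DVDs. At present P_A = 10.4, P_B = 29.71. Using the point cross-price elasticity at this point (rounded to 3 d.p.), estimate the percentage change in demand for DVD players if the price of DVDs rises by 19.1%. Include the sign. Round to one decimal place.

-1.0%

At P_A = 10.4, P_B = 29.71: Q_A = 911.744.
∂Q_A/∂P_B = -1.6.
ε = (∂Q_A/∂P_B)(P_B/Q_A) = -1.6000 × 29.71/911.744 ≈ -0.052.
%ΔQ_A ≈ ε × %ΔP_B = -0.052 × (19.1%) = -1.0%.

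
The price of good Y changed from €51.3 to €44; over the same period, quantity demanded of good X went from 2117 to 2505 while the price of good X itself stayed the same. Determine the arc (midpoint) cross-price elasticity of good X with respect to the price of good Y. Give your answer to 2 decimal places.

ΔQ_X = 2505 − 2117 = 388; ΔP_Y = 44 − 51.3 = -7.3.
Midpoints: Q̄_X = 2311.0, P̄_Y = 47.65.
ε = (ΔQ_X/Q̄_X)/(ΔP_Y/P̄_Y) = (388/2311.0)/(-7.3/47.65) ≈ -1.10.
ε < 0: good X and good Y are complements.

-1.10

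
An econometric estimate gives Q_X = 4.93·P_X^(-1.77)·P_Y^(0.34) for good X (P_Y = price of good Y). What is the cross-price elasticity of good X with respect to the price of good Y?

In a log-linear (constant-elasticity) demand function, the coefficient on the exponent of P_Y is the cross-price elasticity.
ε = 0.34. Positive, so good X and good Y are substitutes.

0.34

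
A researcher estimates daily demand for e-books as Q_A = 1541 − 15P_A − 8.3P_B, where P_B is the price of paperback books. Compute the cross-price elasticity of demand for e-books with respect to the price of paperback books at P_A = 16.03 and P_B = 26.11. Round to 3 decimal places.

-0.200

At P_A = 16.03 and P_B = 26.11: Q_A = 1083.837.
∂Q_A/∂P_B = -8.3.
ε = (∂Q_A/∂P_B)(P_B/Q_A) = -8.3 × (26.11/1083.837) ≈ -0.200.
Since ε < 0, e-books and paperback books are complements.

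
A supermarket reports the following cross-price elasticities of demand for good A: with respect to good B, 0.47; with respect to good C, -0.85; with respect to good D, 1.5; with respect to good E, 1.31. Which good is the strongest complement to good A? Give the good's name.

Complements have ε < 0. The most negative value is -0.85 (good C).

good C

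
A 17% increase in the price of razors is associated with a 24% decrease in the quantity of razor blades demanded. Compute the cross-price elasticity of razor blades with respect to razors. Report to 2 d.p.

ε = (%ΔQ of razor blades) / (%ΔP of razors) = (-24%) / (17%) ≈ -1.41.

-1.41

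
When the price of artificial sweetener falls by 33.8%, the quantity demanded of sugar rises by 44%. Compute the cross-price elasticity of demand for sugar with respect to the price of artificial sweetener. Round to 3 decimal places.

ε = (%ΔQ of sugar) / (%ΔP of artificial sweetener) = (44%) / (-33.8%) ≈ -1.302.
Negative cross-price elasticity: complements.

-1.302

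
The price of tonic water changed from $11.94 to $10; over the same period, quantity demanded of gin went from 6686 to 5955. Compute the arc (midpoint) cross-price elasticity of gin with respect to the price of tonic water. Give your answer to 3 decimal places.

0.654

ΔQ_A = 5955 − 6686 = -731; ΔP_B = 10 − 11.94 = -1.94.
Midpoints: Q̄_A = 6320.5, P̄_B = 10.97.
ε = (ΔQ_A/Q̄_A)/(ΔP_B/P̄_B) = (-731/6320.5)/(-1.94/10.97) ≈ 0.654.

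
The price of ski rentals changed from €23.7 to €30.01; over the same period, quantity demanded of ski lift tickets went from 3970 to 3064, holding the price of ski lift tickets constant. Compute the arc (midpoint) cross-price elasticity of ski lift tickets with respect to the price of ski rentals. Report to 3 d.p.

-1.096

ΔQ_A = 3064 − 3970 = -906; ΔP_B = 30.01 − 23.7 = 6.31.
Midpoints: Q̄_A = 3517.0, P̄_B = 26.86.
ε = (ΔQ_A/Q̄_A)/(ΔP_B/P̄_B) = (-906/3517.0)/(6.31/26.86) ≈ -1.096.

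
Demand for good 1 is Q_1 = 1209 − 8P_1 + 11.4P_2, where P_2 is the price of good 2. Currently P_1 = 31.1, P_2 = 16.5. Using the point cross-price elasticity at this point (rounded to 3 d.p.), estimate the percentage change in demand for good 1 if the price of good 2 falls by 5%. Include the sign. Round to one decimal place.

-0.8%

At P_1 = 31.1, P_2 = 16.5: Q_1 = 1148.3.
∂Q_1/∂P_2 = 11.4.
ε = (∂Q_1/∂P_2)(P_2/Q_1) = 11.4000 × 16.5/1148.3 ≈ 0.164.
%ΔQ_1 ≈ ε × %ΔP_2 = 0.164 × (-5%) = -0.8%.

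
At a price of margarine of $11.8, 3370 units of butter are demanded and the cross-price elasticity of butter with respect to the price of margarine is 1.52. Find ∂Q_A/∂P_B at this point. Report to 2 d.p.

434.10

ε = (∂Q_A/∂P_B)·(P_B/Q_A) ⇒ ∂Q_A/∂P_B = ε·Q_A/P_B = 1.52 × 3370/11.8 ≈ 434.10.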